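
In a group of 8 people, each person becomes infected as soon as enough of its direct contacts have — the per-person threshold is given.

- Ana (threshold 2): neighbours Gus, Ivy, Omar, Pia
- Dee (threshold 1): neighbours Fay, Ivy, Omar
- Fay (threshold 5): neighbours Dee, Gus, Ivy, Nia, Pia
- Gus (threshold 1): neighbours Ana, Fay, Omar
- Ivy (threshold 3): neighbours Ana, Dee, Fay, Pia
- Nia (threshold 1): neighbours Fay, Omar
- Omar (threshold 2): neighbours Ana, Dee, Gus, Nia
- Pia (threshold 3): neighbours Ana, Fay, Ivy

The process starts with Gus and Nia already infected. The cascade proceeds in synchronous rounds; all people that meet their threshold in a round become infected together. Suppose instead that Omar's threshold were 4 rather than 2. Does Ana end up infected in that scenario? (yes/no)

no

With Omar's threshold at 4:
Round 1 — Gus, Nia become infected (initial).
Round 2 — no new infections; cascade stops.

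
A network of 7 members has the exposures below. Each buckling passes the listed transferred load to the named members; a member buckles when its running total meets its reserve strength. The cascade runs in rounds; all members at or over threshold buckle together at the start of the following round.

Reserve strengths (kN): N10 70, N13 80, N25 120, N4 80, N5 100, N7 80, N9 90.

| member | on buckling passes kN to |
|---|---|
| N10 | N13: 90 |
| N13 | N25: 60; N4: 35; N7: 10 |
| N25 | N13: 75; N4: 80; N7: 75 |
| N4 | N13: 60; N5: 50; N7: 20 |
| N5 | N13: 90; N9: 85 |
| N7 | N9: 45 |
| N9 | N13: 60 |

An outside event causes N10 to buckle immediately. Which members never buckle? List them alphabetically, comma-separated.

Round 1 — N10 buckles (initial).
  N13: +90 → 90 ≥ 80
Round 2 — N13 buckles.
  N25: +60 → 60 < 120
  N4: +35 → 35 < 80
  N7: +10 → 10 < 80
No further bucklings.

N25, N4, N5, N7, N9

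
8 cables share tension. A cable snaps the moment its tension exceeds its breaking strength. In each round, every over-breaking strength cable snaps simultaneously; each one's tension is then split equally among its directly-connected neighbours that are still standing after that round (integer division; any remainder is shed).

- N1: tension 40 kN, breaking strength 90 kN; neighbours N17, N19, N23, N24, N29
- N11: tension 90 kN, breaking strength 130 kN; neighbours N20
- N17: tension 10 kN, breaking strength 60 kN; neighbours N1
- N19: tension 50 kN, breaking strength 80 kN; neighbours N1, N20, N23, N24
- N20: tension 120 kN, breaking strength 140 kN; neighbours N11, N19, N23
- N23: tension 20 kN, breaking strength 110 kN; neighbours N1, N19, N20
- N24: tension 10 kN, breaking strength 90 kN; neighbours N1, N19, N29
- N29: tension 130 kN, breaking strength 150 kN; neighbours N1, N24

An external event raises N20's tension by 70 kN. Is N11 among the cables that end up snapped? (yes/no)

Round 1 — N20 at 190 > 140. N20 snaps.
  N20 sheds 190 kN to N11, N19, N23: 63 each (1 lost).
    N11: 90+63 = 153 > 130
    N19: 50+63 = 113 > 80
    N23: 20+63 = 83 ≤ 110
Round 2 — N11, N19 snap.
  N11 sheds 153 kN: no online neighbours, lost.
  N19 sheds 113 kN to N1, N23, N24: 37 each (2 lost).
    N1: 40+37 = 77 ≤ 90
    N23: 83+37 = 120 > 110
    N24: 10+37 = 47 ≤ 90
Round 3 — N23 snaps.
  N23 sheds 120 kN to N1: 120 each.
    N1: 77+120 = 197 > 90
Round 4 — N1 snaps.
  N1 sheds 197 kN to N17, N24, N29: 65 each (2 lost).
    N17: 10+65 = 75 > 60
    N24: 47+65 = 112 > 90
    N29: 130+65 = 195 > 150
Round 5 — N17, N24, N29 snap.
  N17 sheds 75 kN: no online neighbours, lost.
  N24 sheds 112 kN: no online neighbours, lost.
  N29 sheds 195 kN: no online neighbours, lost.
No further breaks.

yes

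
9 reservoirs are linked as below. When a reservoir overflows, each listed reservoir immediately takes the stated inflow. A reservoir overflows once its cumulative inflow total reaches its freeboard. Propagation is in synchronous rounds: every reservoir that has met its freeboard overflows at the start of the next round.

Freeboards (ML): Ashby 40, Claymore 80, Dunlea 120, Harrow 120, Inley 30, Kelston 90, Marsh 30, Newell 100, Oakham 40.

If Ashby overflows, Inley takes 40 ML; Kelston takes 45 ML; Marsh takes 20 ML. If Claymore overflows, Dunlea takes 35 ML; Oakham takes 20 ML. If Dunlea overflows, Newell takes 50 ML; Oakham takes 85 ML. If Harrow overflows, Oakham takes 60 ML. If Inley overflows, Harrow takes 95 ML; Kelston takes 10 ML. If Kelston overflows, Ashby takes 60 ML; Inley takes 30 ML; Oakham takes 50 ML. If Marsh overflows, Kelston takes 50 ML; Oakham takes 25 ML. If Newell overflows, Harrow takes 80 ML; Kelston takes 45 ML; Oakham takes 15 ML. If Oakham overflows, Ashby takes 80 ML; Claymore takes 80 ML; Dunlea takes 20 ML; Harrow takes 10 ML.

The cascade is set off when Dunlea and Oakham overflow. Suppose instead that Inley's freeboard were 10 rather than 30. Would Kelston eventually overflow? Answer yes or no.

With Inley's freeboard at 10:
Round 1 — Dunlea, Oakham overflow (initial).
  Ashby: +80 → 80 ≥ 40
  Claymore: +80 → 80 ≥ 80
  Harrow: +10 → 10 < 120
  Newell: +50 → 50 < 100
Round 2 — Ashby, Claymore overflow.
  Inley: +40 → 40 ≥ 10
  Kelston: +45 → 45 < 90
  Marsh: +20 → 20 < 30
Round 3 — Inley overflows.
  Harrow: +95 → 105 < 120
  Kelston: +10 → 55 < 90
No further overflows.

no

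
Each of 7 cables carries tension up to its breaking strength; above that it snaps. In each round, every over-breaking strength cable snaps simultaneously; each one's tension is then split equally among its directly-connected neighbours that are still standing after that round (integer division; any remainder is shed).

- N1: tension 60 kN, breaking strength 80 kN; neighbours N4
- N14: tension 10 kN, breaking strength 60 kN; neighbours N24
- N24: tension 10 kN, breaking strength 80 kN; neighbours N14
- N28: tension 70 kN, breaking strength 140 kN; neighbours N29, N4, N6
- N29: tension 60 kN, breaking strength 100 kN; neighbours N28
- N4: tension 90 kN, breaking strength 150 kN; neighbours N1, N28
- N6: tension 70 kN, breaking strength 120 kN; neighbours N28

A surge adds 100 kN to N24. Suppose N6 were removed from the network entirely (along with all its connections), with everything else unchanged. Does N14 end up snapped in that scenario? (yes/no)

With N6 removed:
Round 1 — N24 at 110 > 80. N24 snaps.
  N24 sheds 110 kN to N14: 110 each.
    N14: 10+110 = 120 > 60
Round 2 — N14 snaps.
  N14 sheds 120 kN: no online neighbours, lost.
No further breaks.

yes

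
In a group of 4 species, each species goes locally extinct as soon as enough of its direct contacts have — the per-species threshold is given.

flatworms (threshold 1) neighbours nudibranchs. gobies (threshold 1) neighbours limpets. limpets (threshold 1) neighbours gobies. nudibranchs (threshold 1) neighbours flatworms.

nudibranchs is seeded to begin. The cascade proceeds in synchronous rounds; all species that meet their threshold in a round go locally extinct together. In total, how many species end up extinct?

2

Round 1 — nudibranchs goes locally extinct (initial).
Round 2 — checking thresholds:
  flatworms: 1 of 1 neighbours ≥ 1, goes locally extinct.
Round 3 — no new extinctions; cascade stops.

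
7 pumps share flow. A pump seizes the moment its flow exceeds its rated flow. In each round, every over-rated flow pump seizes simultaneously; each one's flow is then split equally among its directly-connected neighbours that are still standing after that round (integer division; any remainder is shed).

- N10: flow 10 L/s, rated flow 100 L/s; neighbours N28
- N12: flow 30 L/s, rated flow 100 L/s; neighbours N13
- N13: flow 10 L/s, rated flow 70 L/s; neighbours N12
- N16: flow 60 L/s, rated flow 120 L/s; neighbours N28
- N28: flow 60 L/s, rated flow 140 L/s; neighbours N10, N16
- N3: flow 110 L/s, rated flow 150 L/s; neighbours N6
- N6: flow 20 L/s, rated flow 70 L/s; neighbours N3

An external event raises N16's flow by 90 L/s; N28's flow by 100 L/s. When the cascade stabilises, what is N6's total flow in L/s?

20

Round 1 — N16 at 150 > 120; N28 at 160 > 140. N16, N28 seize.
  N16 sheds 150 L/s: no online neighbours, lost.
  N28 sheds 160 L/s to N10: 160 each.
    N10: 10+160 = 170 > 100
Round 2 — N10 seizes.
  N10 sheds 170 L/s: no online neighbours, lost.
No further seizures.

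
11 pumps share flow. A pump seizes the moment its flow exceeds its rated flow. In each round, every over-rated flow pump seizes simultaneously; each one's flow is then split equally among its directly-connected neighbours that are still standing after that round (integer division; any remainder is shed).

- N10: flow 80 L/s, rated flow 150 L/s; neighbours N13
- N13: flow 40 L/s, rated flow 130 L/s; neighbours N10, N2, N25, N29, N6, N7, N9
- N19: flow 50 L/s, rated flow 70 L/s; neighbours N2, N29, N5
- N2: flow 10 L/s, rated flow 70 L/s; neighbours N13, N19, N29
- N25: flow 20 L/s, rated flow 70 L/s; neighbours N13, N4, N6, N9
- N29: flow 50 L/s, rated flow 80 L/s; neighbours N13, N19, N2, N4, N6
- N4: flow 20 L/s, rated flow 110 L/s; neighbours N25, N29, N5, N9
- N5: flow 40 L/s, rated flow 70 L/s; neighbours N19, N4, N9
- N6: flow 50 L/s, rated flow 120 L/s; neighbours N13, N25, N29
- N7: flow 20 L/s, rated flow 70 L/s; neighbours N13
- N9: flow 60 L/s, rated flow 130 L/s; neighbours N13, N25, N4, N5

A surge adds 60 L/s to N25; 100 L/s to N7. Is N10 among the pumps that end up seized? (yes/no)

no

Round 1 — N25 at 80 > 70; N7 at 120 > 70. N25, N7 seize.
  N25 sheds 80 L/s to N13, N4, N6, N9: 20 each.
    N13: 40+20 = 60 ≤ 130
    N4: 20+20 = 40 ≤ 110
    N6: 50+20 = 70 ≤ 120
    N9: 60+20 = 80 ≤ 130
  N7 sheds 120 L/s to N13: 120 each.
    N13: 60+120 = 180 > 130
Round 2 — N13 seizes.
  N13 sheds 180 L/s to N10, N2, N29, N6, N9: 36 each.
    N10: 80+36 = 116 ≤ 150
    N2: 10+36 = 46 ≤ 70
    N29: 50+36 = 86 > 80
    N6: 70+36 = 106 ≤ 120
    N9: 80+36 = 116 ≤ 130
Round 3 — N29 seizes.
  N29 sheds 86 L/s to N19, N2, N4, N6: 21 each (2 lost).
    N19: 50+21 = 71 > 70
    N2: 46+21 = 67 ≤ 70
    N4: 40+21 = 61 ≤ 110
    N6: 106+21 = 127 > 120
Round 4 — N19, N6 seize.
  N19 sheds 71 L/s to N2, N5: 35 each (1 lost).
    N2: 67+35 = 102 > 70
    N5: 40+35 = 75 > 70
  N6 sheds 127 L/s: no online neighbours, lost.
Round 5 — N2, N5 seize.
  N2 sheds 102 L/s: no online neighbours, lost.
  N5 sheds 75 L/s to N4, N9: 37 each (1 lost).
    N4: 61+37 = 98 ≤ 110
    N9: 116+37 = 153 > 130
Round 6 — N9 seizes.
  N9 sheds 153 L/s to N4: 153 each.
    N4: 98+153 = 251 > 110
Round 7 — N4 seizes.
  N4 sheds 251 L/s: no online neighbours, lost.
No further seizures.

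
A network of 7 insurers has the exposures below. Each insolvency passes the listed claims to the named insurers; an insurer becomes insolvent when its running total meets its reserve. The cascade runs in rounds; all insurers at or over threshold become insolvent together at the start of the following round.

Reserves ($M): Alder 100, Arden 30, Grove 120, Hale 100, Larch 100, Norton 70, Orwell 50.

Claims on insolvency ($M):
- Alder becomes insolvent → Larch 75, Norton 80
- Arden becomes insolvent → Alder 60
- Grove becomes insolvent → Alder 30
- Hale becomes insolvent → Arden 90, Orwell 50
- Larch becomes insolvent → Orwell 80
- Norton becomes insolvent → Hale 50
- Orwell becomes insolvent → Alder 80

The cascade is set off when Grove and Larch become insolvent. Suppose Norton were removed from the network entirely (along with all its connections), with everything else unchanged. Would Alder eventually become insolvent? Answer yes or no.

yes

With Norton removed:
Round 1 — Grove, Larch become insolvent (initial).
  Alder: +30 → 30 < 100
  Orwell: +80 → 80 ≥ 50
Round 2 — Orwell becomes insolvent.
  Alder: +80 → 110 ≥ 100
Round 3 — Alder becomes insolvent.
No further insolvencies.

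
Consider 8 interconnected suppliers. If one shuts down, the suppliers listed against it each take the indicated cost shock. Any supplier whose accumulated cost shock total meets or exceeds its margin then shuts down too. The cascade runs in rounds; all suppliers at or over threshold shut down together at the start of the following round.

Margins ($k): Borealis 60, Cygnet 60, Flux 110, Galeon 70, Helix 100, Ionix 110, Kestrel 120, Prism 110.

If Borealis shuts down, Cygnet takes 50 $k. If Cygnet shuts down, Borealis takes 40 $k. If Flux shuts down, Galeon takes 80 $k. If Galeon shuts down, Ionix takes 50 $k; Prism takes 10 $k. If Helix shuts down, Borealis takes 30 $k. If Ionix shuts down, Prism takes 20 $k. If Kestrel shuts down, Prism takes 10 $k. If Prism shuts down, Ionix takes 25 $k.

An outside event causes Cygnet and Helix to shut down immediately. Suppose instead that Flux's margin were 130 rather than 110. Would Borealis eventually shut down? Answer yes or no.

With Flux's margin at 130:
Round 1 — Cygnet, Helix shut down (initial).
  Borealis: +40+30 → 70 ≥ 60
Round 2 — Borealis shuts down.
No further shutdowns.

yes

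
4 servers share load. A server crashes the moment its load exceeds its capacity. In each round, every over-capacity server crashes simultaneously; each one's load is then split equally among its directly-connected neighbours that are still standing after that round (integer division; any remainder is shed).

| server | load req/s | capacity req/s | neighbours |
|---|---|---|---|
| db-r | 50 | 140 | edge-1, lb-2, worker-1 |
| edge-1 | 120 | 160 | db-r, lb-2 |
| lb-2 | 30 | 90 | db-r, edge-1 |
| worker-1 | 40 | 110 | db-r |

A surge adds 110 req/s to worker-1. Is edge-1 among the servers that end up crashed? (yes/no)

Round 1 — worker-1 at 150 > 110. worker-1 crashes.
  worker-1 sheds 150 req/s to db-r: 150 each.
    db-r: 50+150 = 200 > 140
Round 2 — db-r crashes.
  db-r sheds 200 req/s to edge-1, lb-2: 100 each.
    edge-1: 120+100 = 220 > 160
    lb-2: 30+100 = 130 > 90
Round 3 — edge-1, lb-2 crash.
  edge-1 sheds 220 req/s: no online neighbours, lost.
  lb-2 sheds 130 req/s: no online neighbours, lost.
No further crashes.

yes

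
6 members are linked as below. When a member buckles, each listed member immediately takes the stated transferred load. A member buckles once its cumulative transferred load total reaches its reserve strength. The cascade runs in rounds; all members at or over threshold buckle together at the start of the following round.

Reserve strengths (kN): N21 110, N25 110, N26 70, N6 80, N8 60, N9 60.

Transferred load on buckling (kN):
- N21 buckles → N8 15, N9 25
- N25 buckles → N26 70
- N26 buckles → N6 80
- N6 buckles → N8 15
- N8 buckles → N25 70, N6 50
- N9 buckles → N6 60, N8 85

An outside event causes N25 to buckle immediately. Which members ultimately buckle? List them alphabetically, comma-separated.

N25, N26, N6

Round 1 — N25 buckles (initial).
  N26: +70 → 70 ≥ 70
Round 2 — N26 buckles.
  N6: +80 → 80 ≥ 80
Round 3 — N6 buckles.
  N8: +15 → 15 < 60
No further bucklings.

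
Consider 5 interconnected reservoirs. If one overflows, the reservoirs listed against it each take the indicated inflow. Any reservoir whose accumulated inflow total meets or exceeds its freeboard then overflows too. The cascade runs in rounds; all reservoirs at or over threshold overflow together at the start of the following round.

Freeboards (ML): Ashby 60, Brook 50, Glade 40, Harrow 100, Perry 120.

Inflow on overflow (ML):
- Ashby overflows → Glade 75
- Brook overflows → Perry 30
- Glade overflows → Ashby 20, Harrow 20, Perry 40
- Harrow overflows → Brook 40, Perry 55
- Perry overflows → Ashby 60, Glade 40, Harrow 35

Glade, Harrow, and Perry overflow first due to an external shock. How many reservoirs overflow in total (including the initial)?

Round 1 — Glade, Harrow, Perry overflow (initial).
  Ashby: +20+60 → 80 ≥ 60
  Brook: +40 → 40 < 50
Round 2 — Ashby overflows.
No further overflows.

4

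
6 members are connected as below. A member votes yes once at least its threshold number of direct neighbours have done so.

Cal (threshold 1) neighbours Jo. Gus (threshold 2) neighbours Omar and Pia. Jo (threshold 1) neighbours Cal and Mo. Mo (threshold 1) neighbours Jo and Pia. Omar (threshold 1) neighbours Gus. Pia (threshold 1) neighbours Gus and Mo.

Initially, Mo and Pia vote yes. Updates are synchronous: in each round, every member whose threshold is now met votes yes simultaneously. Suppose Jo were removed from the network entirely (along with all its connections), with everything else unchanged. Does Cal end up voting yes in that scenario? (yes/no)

no

With Jo removed:
Round 1 — Mo, Pia vote yes (initial).
Round 2 — no new yes votes; cascade stops.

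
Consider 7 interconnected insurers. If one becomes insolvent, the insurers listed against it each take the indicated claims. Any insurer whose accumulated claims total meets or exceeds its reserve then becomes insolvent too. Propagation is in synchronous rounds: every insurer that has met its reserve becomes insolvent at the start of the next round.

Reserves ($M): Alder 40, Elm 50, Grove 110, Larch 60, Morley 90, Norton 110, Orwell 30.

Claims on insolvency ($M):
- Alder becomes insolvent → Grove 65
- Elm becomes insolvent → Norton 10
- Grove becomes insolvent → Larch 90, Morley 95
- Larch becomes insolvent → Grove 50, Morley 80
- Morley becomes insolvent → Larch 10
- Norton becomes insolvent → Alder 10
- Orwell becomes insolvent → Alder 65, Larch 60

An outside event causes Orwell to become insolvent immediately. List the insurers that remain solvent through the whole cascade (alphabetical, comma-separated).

Elm, Norton

Round 1 — Orwell becomes insolvent (initial).
  Alder: +65 → 65 ≥ 40
  Larch: +60 → 60 ≥ 60
Round 2 — Alder, Larch become insolvent.
  Grove: +65+50 → 115 ≥ 110
  Morley: +80 → 80 < 90
Round 3 — Grove becomes insolvent.
  Morley: +95 → 175 ≥ 90
Round 4 — Morley becomes insolvent.
No further insolvencies.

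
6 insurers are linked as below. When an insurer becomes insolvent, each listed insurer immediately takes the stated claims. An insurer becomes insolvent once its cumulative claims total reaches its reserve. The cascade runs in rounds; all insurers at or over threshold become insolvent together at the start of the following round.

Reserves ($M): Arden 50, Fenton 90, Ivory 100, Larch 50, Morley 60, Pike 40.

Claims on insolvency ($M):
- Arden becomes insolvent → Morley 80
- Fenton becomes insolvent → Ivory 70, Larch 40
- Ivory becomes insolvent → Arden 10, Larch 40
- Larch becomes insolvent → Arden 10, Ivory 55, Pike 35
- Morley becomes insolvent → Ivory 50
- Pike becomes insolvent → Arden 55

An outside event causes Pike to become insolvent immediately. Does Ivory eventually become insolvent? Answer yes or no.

Round 1 — Pike becomes insolvent (initial).
  Arden: +55 → 55 ≥ 50
Round 2 — Arden becomes insolvent.
  Morley: +80 → 80 ≥ 60
Round 3 — Morley becomes insolvent.
  Ivory: +50 → 50 < 100
No further insolvencies.

no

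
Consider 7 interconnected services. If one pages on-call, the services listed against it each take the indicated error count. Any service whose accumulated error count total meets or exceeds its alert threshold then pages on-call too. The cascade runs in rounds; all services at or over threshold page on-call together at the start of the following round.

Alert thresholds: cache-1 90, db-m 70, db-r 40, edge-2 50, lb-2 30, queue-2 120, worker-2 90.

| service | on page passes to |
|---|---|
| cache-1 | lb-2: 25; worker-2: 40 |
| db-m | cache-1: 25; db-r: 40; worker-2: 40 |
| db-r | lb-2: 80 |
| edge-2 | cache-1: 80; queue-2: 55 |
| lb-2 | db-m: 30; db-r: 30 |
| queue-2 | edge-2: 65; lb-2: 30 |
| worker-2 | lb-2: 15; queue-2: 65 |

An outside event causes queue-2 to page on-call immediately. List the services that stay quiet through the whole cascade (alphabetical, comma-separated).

cache-1, db-m, db-r, worker-2

Round 1 — queue-2 pages on-call (initial).
  edge-2: +65 → 65 ≥ 50
  lb-2: +30 → 30 ≥ 30
Round 2 — edge-2, lb-2 page on-call.
  cache-1: +80 → 80 < 90
  db-m: +30 → 30 < 70
  db-r: +30 → 30 < 40
No further pages.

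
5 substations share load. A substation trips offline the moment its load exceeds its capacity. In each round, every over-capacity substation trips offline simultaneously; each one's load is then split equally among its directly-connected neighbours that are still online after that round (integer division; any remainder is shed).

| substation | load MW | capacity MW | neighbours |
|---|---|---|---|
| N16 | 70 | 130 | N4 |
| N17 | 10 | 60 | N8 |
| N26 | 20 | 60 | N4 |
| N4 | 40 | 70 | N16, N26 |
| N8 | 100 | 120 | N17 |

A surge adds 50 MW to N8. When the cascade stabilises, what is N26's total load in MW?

20

Round 1 — N8 at 150 > 120. N8 trips offline.
  N8 sheds 150 MW to N17: 150 each.
    N17: 10+150 = 160 > 60
Round 2 — N17 trips offline.
  N17 sheds 160 MW: no online neighbours, lost.
No further trips.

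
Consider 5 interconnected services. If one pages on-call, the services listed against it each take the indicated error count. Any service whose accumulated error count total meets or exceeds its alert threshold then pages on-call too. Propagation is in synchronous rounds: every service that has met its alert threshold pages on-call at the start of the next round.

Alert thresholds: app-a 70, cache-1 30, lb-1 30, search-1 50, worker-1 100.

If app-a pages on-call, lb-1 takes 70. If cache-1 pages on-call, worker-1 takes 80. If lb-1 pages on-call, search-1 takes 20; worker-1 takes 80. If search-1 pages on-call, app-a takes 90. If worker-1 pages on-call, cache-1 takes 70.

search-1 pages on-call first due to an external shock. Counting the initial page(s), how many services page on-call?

3

Round 1 — search-1 pages on-call (initial).
  app-a: +90 → 90 ≥ 70
Round 2 — app-a pages on-call.
  lb-1: +70 → 70 ≥ 30
Round 3 — lb-1 pages on-call.
  worker-1: +80 → 80 < 100
No further pages.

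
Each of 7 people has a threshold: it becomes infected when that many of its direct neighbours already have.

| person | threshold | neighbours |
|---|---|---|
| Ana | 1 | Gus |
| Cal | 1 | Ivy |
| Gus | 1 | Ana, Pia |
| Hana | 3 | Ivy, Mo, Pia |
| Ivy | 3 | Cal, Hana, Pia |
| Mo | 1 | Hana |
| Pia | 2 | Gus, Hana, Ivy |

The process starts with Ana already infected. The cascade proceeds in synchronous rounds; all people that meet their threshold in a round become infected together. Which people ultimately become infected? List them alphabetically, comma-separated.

Round 1 — Ana becomes infected (initial).
Round 2 — checking thresholds:
  Gus: 1 of 2 neighbours ≥ 1, becomes infected.
Round 3 — no new infections; cascade stops.

Ana, Gus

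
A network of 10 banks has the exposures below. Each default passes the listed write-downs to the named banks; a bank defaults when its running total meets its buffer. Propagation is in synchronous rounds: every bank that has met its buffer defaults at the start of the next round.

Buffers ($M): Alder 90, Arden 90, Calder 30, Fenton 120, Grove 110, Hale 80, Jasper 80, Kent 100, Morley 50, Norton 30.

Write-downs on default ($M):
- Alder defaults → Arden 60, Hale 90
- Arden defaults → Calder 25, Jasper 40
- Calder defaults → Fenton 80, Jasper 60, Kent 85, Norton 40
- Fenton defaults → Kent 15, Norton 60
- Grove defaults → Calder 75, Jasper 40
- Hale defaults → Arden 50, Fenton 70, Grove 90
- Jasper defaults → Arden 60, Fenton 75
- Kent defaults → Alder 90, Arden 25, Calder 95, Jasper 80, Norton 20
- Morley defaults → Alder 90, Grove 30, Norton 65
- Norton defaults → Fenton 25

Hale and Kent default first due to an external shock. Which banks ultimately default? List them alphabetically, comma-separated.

Alder, Arden, Calder, Fenton, Hale, Jasper, Kent, Norton

Round 1 — Hale, Kent default (initial).
  Alder: +90 → 90 ≥ 90
  Arden: +50+25 → 75 < 90
  Calder: +95 → 95 ≥ 30
  Fenton: +70 → 70 < 120
  Grove: +90 → 90 < 110
  Jasper: +80 → 80 ≥ 80
  Norton: +20 → 20 < 30
Round 2 — Alder, Calder, Jasper default.
  Arden: +60+60 → 195 ≥ 90
  Fenton: +80+75 → 225 ≥ 120
  Norton: +40 → 60 ≥ 30
Round 3 — Arden, Fenton, Norton default.
No further defaults.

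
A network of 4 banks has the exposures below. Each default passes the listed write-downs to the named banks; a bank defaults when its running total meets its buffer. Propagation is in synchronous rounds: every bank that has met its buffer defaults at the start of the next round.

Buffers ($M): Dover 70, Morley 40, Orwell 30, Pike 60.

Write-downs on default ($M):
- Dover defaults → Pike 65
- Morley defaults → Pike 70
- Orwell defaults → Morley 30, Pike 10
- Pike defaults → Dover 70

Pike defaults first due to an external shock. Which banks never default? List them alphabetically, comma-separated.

Round 1 — Pike defaults (initial).
  Dover: +70 → 70 ≥ 70
Round 2 — Dover defaults.
No further defaults.

Morley, Orwell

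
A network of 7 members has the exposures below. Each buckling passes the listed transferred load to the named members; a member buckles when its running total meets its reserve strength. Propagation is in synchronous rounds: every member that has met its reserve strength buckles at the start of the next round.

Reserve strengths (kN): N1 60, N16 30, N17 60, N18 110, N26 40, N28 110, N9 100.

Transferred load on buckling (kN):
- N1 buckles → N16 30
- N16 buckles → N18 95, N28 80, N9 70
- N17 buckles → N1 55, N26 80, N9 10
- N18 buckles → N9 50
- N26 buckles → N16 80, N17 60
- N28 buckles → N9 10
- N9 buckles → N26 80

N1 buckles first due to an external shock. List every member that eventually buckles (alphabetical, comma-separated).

N1, N16

Round 1 — N1 buckles (initial).
  N16: +30 → 30 ≥ 30
Round 2 — N16 buckles.
  N18: +95 → 95 < 110
  N28: +80 → 80 < 110
  N9: +70 → 70 < 100
No further bucklings.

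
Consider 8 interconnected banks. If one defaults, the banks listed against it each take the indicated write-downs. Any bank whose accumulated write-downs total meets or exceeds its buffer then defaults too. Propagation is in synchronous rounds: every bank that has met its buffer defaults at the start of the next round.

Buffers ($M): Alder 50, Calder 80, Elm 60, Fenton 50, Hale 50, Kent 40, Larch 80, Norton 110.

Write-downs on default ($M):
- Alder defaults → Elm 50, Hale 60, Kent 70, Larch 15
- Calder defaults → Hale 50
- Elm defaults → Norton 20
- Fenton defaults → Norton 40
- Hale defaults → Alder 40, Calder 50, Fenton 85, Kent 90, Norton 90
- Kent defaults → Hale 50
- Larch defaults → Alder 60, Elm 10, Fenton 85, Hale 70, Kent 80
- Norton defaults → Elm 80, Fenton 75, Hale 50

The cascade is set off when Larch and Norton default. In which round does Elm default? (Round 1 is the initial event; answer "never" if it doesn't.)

2

Round 1 — Larch, Norton default (initial).
  Alder: +60 → 60 ≥ 50
  Elm: +10+80 → 90 ≥ 60
  Fenton: +85+75 → 160 ≥ 50
  Hale: +70+50 → 120 ≥ 50
  Kent: +80 → 80 ≥ 40
Round 2 — Alder, Elm, Fenton, Hale, Kent default.
  Calder: +50 → 50 < 80
No further defaults.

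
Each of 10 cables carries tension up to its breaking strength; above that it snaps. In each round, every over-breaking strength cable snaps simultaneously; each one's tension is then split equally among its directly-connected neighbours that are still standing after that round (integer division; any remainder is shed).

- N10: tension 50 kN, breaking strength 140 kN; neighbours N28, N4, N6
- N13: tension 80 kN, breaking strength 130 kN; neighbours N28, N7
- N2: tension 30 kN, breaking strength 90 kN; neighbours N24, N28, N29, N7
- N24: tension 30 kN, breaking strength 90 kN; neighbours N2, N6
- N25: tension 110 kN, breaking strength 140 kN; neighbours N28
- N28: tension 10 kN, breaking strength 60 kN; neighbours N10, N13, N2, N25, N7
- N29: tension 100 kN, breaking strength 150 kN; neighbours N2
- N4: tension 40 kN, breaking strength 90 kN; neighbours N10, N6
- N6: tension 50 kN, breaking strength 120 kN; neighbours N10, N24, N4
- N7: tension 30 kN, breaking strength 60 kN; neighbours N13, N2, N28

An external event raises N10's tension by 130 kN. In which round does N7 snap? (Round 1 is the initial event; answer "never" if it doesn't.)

Round 1 — N10 at 180 > 140. N10 snaps.
  N10 sheds 180 kN to N28, N4, N6: 60 each.
    N28: 10+60 = 70 > 60
    N4: 40+60 = 100 > 90
    N6: 50+60 = 110 ≤ 120
Round 2 — N28, N4 snap.
  N28 sheds 70 kN to N13, N2, N25, N7: 17 each (2 lost).
    N13: 80+17 = 97 ≤ 130
    N2: 30+17 = 47 ≤ 90
    N25: 110+17 = 127 ≤ 140
    N7: 30+17 = 47 ≤ 60
  N4 sheds 100 kN to N6: 100 each.
    N6: 110+100 = 210 > 120
Round 3 — N6 snaps.
  N6 sheds 210 kN to N24: 210 each.
    N24: 30+210 = 240 > 90
Round 4 — N24 snaps.
  N24 sheds 240 kN to N2: 240 each.
    N2: 47+240 = 287 > 90
Round 5 — N2 snaps.
  N2 sheds 287 kN to N29, N7: 143 each (1 lost).
    N29: 100+143 = 243 > 150
    N7: 47+143 = 190 > 60
Round 6 — N29, N7 snap.
  N29 sheds 243 kN: no online neighbours, lost.
  N7 sheds 190 kN to N13: 190 each.
    N13: 97+190 = 287 > 130
Round 7 — N13 snaps.
  N13 sheds 287 kN: no online neighbours, lost.
No further breaks.

6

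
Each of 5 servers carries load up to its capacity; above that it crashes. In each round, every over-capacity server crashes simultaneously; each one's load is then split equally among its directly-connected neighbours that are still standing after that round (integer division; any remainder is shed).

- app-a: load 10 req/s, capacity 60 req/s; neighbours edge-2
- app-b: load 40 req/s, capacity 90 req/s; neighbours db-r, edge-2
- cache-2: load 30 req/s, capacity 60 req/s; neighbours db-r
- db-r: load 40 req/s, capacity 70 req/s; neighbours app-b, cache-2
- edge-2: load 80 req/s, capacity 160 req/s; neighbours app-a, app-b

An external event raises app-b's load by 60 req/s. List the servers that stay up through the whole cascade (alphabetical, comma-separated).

Round 1 — app-b at 100 > 90. app-b crashes.
  app-b sheds 100 req/s to db-r, edge-2: 50 each.
    db-r: 40+50 = 90 > 70
    edge-2: 80+50 = 130 ≤ 160
Round 2 — db-r crashes.
  db-r sheds 90 req/s to cache-2: 90 each.
    cache-2: 30+90 = 120 > 60
Round 3 — cache-2 crashes.
  cache-2 sheds 120 req/s: no online neighbours, lost.
No further crashes.

app-a, edge-2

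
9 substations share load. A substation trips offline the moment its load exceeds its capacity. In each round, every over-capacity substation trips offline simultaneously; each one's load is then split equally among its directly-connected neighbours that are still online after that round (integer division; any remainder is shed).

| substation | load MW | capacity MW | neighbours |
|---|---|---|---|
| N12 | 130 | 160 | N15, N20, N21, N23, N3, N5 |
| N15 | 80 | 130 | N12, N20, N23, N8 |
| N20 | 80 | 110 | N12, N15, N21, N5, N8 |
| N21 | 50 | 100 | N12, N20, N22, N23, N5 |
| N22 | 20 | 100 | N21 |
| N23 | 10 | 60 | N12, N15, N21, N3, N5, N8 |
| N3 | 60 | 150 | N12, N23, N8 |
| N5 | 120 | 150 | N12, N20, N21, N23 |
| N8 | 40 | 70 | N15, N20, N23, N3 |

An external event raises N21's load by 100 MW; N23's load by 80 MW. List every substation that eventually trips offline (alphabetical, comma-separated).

Round 1 — N21 at 150 > 100; N23 at 90 > 60. N21, N23 trip offline.
  N21 sheds 150 MW to N12, N20, N22, N5: 37 each (2 lost).
    N12: 130+37 = 167 > 160
    N20: 80+37 = 117 > 110
    N22: 20+37 = 57 ≤ 100
    N5: 120+37 = 157 > 150
  N23 sheds 90 MW to N12, N15, N3, N5, N8: 18 each.
    N12: 167+18 = 185 > 160
    N15: 80+18 = 98 ≤ 130
    N3: 60+18 = 78 ≤ 150
    N5: 157+18 = 175 > 150
    N8: 40+18 = 58 ≤ 70
Round 2 — N12, N20, N5 trip offline.
  N12 sheds 185 MW to N15, N3: 92 each (1 lost).
    N15: 98+92 = 190 > 130
    N3: 78+92 = 170 > 150
  N20 sheds 117 MW to N15, N8: 58 each (1 lost).
    N15: 190+58 = 248 > 130
    N8: 58+58 = 116 > 70
  N5 sheds 175 MW: no online neighbours, lost.
Round 3 — N15, N3, N8 trip offline.
  N15 sheds 248 MW: no online neighbours, lost.
  N3 sheds 170 MW: no online neighbours, lost.
  N8 sheds 116 MW: no online neighbours, lost.
No further trips.

N12, N15, N20, N21, N23, N3, N5, N8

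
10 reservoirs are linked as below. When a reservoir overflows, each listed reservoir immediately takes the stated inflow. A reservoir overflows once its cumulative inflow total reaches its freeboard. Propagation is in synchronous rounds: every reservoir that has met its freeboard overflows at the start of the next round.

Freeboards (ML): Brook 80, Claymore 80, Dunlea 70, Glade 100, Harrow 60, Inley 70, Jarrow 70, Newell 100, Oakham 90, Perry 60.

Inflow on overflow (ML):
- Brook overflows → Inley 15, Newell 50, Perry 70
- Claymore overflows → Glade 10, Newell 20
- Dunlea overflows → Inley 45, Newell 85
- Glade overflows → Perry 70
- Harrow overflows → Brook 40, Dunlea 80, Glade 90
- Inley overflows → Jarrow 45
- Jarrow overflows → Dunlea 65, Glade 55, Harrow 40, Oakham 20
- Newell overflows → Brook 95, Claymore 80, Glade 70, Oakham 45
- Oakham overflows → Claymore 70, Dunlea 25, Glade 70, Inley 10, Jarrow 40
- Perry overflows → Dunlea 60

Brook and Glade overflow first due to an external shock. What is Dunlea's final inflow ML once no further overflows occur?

60

Round 1 — Brook, Glade overflow (initial).
  Inley: +15 → 15 < 70
  Newell: +50 → 50 < 100
  Perry: +70+70 → 140 ≥ 60
Round 2 — Perry overflows.
  Dunlea: +60 → 60 < 70
No further overflows.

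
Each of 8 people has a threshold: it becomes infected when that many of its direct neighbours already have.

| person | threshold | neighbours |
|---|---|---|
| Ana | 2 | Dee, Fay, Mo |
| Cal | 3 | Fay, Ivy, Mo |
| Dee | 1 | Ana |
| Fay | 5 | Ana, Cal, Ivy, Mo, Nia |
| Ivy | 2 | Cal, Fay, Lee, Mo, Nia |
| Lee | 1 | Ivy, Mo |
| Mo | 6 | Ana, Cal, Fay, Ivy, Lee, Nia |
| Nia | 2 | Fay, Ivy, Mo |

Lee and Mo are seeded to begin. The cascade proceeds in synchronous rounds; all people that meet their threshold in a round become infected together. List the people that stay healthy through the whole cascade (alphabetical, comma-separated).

Ana, Cal, Dee, Fay

Round 1 — Lee, Mo become infected (initial).
Round 2 — checking thresholds:
  Ana: 1 of 3 neighbours < 2, not yet.
  Cal: 1 of 3 neighbours < 3, not yet.
  Fay: 1 of 5 neighbours < 5, not yet.
  Ivy: 2 of 5 neighbours ≥ 2, becomes infected.
  Nia: 1 of 3 neighbours < 2, not yet.
Round 3 — checking thresholds:
  Ana: 1 of 3 neighbours < 2, not yet.
  Cal: 2 of 3 neighbours < 3, not yet.
  Fay: 2 of 5 neighbours < 5, not yet.
  Nia: 2 of 3 neighbours ≥ 2, becomes infected.
Round 4 — no new infections; cascade stops.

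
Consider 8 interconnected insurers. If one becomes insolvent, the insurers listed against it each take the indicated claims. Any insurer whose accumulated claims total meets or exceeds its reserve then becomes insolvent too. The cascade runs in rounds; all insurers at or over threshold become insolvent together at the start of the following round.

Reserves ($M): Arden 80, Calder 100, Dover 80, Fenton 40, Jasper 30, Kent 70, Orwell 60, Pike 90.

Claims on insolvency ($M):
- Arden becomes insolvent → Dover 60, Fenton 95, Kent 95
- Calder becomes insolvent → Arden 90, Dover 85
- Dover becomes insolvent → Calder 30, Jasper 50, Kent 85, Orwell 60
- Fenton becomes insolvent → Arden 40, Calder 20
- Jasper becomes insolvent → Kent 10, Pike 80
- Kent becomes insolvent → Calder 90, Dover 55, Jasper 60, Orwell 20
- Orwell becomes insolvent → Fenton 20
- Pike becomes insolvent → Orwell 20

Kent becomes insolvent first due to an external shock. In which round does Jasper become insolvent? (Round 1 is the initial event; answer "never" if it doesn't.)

Round 1 — Kent becomes insolvent (initial).
  Calder: +90 → 90 < 100
  Dover: +55 → 55 < 80
  Jasper: +60 → 60 ≥ 30
  Orwell: +20 → 20 < 60
Round 2 — Jasper becomes insolvent.
  Pike: +80 → 80 < 90
No further insolvencies.

2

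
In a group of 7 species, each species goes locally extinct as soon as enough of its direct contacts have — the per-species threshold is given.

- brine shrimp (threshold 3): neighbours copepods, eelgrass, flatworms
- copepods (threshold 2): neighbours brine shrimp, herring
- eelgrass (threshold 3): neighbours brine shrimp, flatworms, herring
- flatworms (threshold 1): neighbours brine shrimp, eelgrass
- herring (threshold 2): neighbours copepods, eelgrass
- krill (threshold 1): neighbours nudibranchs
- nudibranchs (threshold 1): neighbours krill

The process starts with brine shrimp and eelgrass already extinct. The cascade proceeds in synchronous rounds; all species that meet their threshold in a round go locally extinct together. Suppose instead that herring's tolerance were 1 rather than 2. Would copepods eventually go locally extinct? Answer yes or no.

With herring's tolerance at 1:
Round 1 — brine shrimp, eelgrass go locally extinct (initial).
Round 2 — checking thresholds:
  copepods: 1 of 2 neighbours < 2, not yet.
  flatworms: 2 of 2 neighbours ≥ 1, goes locally extinct.
  herring: 1 of 2 neighbours ≥ 1, goes locally extinct.
Round 3 — checking thresholds:
  copepods: 2 of 2 neighbours ≥ 2, goes locally extinct.
Round 4 — no new extinctions; cascade stops.

yes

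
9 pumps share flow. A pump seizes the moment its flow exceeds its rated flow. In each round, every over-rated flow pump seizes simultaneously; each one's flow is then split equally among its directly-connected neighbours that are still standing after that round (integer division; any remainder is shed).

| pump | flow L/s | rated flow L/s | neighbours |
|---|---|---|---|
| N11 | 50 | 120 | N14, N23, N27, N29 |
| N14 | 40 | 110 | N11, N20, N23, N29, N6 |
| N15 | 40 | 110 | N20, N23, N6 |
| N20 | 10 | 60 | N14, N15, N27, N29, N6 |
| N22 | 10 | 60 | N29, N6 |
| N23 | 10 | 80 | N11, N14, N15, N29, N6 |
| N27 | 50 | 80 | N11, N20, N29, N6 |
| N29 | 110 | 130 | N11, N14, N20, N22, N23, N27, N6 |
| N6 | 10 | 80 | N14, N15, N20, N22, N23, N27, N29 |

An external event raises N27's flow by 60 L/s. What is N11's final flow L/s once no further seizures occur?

Round 1 — N27 at 110 > 80. N27 seizes.
  N27 sheds 110 L/s to N11, N20, N29, N6: 27 each (2 lost).
    N11: 50+27 = 77 ≤ 120
    N20: 10+27 = 37 ≤ 60
    N29: 110+27 = 137 > 130
    N6: 10+27 = 37 ≤ 80
Round 2 — N29 seizes.
  N29 sheds 137 L/s to N11, N14, N20, N22, N23, N6: 22 each (5 lost).
    N11: 77+22 = 99 ≤ 120
    N14: 40+22 = 62 ≤ 110
    N20: 37+22 = 59 ≤ 60
    N22: 10+22 = 32 ≤ 60
    N23: 10+22 = 32 ≤ 80
    N6: 37+22 = 59 ≤ 80
No further seizures.

99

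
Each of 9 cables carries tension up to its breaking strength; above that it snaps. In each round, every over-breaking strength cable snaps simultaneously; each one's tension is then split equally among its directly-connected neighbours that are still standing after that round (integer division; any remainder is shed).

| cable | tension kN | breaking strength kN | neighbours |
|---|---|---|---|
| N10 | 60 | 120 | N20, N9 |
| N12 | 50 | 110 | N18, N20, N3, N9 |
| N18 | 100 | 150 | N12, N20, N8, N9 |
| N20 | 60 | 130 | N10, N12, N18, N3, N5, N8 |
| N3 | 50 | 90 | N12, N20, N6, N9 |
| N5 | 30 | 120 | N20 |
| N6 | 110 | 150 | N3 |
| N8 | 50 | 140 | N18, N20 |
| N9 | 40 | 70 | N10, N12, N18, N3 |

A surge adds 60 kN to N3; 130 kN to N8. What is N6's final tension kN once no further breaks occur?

Round 1 — N3 at 110 > 90; N8 at 180 > 140. N3, N8 snap.
  N3 sheds 110 kN to N12, N20, N6, N9: 27 each (2 lost).
    N12: 50+27 = 77 ≤ 110
    N20: 60+27 = 87 ≤ 130
    N6: 110+27 = 137 ≤ 150
    N9: 40+27 = 67 ≤ 70
  N8 sheds 180 kN to N18, N20: 90 each.
    N18: 100+90 = 190 > 150
    N20: 87+90 = 177 > 130
Round 2 — N18, N20 snap.
  N18 sheds 190 kN to N12, N9: 95 each.
    N12: 77+95 = 172 > 110
    N9: 67+95 = 162 > 70
  N20 sheds 177 kN to N10, N12, N5: 59 each.
    N10: 60+59 = 119 ≤ 120
    N12: 172+59 = 231 > 110
    N5: 30+59 = 89 ≤ 120
Round 3 — N12, N9 snap.
  N12 sheds 231 kN: no online neighbours, lost.
  N9 sheds 162 kN to N10: 162 each.
    N10: 119+162 = 281 > 120
Round 4 — N10 snaps.
  N10 sheds 281 kN: no online neighbours, lost.
No further breaks.

137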